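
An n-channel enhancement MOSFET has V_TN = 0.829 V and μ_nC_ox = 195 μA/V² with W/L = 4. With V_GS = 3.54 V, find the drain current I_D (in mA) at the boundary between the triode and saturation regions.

At the boundary V_DS = V_ov = V_GS − V_TN = 3.54 − 0.829 = 2.71 V.
k_n = μ_nC_ox · (W/L) = 0.78 mA/V².
I_D = ½ k_n V_ov² = 0.5 × 0.78 × 2.71² = 2.87 mA.

I_D = 2.87 mA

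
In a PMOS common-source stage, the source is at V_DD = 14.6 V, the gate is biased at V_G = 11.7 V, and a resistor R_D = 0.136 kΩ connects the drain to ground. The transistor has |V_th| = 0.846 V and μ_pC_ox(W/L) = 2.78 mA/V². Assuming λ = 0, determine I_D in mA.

V_SG = V_DD − V_G = 14.6 − 11.7 = 2.9 V, so V_ov = 2.9 − 0.846 = 2.05 V.
Assume saturation: I_D = ½ k_p V_ov² = 0.5 × 2.78 × 2.05² = 5.86 mA, giving V_SD = V_DD − I_D R_D = 14.6 − 5.86 × 0.136 = 13.8 V.
V_SD = 13.8 V ≥ V_ov = 2.05 V, confirming saturation.

I_D = 5.86 mA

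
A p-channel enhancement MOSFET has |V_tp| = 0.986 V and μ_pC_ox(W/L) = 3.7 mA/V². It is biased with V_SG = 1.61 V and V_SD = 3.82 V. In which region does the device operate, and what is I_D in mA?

Saturation; I_D = 0.720 mA

V_ov = V_SG − |V_tp| = 1.61 − 0.986 = 0.624 V.
Since V_SD = 3.82 V ≥ V_ov = 0.624 V, the device is in saturation.
I_D = ½ k_p V_ov² = 0.5 × 3.7 × 0.624² = 0.72 mA.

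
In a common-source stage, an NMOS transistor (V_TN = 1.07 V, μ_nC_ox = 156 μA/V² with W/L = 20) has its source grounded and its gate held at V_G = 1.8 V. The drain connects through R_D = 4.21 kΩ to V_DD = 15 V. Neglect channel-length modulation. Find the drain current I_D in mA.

I_D = 0.831 mA

V_GS = V_G = 1.8 V, so V_ov = 1.8 − 1.07 = 0.73 V.
k_n = μ_nC_ox · (W/L) = 3.12 mA/V².
Assume saturation: I_D = ½ k_n V_ov² = 0.5 × 3.12 × 0.73² = 0.831 mA, giving V_DS = V_DD − I_D R_D = 15 − 0.831 × 4.21 = 11.5 V.
V_DS = 11.5 V ≥ V_ov = 0.73 V, confirming saturation.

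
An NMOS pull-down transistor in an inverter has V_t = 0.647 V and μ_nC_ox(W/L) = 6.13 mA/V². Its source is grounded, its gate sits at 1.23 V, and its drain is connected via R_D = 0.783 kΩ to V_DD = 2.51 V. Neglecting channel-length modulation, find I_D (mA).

V_GS = V_G = 1.23 V, so V_ov = 1.23 − 0.647 = 0.583 V.
Assume saturation: I_D = ½ k_n V_ov² = 0.5 × 6.13 × 0.583² = 1.04 mA, giving V_DS = V_DD − I_D R_D = 2.51 − 1.04 × 0.783 = 1.69 V.
V_DS = 1.69 V ≥ V_ov = 0.583 V, confirming saturation.

I_D = 1.04 mA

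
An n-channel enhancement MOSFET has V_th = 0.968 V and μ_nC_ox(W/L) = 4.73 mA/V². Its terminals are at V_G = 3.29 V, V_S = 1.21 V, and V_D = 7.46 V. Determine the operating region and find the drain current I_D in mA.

V_GS = V_G − V_S = 3.29 − 1.21 = 2.08 V; V_DS = V_D − V_S = 7.46 − 1.21 = 6.25 V.
V_ov = V_GS − V_th = 2.08 − 0.968 = 1.11 V.
Since V_DS = 6.25 V ≥ V_ov = 1.11 V, the device is in saturation.
I_D = ½ k_n V_ov² = 0.5 × 4.73 × 1.11² = 2.92 mA.

Saturation; I_D = 2.92 mA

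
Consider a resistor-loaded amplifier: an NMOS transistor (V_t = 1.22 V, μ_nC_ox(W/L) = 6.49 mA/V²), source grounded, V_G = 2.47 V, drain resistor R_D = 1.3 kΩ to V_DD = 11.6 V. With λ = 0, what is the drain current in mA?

I_D = 5.07 mA

V_GS = V_G = 2.47 V, so V_ov = 2.47 − 1.22 = 1.25 V.
Assume saturation: I_D = ½ k_n V_ov² = 0.5 × 6.49 × 1.25² = 5.07 mA, giving V_DS = V_DD − I_D R_D = 11.6 − 5.07 × 1.3 = 5.01 V.
V_DS = 5.01 V ≥ V_ov = 1.25 V, confirming saturation.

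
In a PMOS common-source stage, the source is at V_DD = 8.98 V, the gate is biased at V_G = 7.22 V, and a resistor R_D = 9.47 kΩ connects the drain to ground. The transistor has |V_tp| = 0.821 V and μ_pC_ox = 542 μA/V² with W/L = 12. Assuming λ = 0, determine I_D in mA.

I_D = 0.931 mA

V_SG = V_DD − V_G = 8.98 − 7.22 = 1.76 V, so V_ov = 1.76 − 0.821 = 0.939 V.
k_p = μ_pC_ox · (W/L) = 6.504 mA/V².
Assume saturation: I_D = ½ k_p V_ov² = 0.5 × 6.504 × 0.939² = 2.87 mA, giving V_SD = V_DD − I_D R_D = 8.98 − 2.87 × 9.47 = -18.2 V.
But -18.2 V < V_ov = 0.939 V, so the device is actually in triode.
In triode I_D = k_p[V_ov V_SD − ½ V_SD²] and I_D = (V_DD − V_SD)/R_D. Equating: 30.8 V_SD² − 58.84 V_SD + 8.98 = 0, giving V_SD = 0.167 V (the root below V_ov).
I_D = (8.98 − 0.167) / 9.47 = 0.931 mA.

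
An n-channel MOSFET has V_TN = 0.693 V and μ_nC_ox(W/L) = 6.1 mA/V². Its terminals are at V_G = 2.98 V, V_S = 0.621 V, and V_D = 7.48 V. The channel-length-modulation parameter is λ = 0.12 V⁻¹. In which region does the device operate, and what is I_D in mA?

Saturation; I_D = 15.4 mA

V_GS = V_G − V_S = 2.98 − 0.621 = 2.36 V; V_DS = V_D − V_S = 7.48 − 0.621 = 6.86 V.
V_ov = V_GS − V_TN = 2.36 − 0.693 = 1.67 V.
Since V_DS = 6.86 V ≥ V_ov = 1.67 V, the device is in saturation.
I_D = ½ k_n V_ov² (1 + λ V_DS) = 0.5 × 6.1 × 1.67² × (1 + 0.12 × 6.86) = 15.4 mA.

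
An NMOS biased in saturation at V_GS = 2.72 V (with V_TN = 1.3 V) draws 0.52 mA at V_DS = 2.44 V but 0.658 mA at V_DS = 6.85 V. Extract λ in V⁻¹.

λ = 0.0705 V⁻¹

With V_GS fixed, I_D ∝ (1 + λ V_DS) in saturation, so I_D2/I_D1 = (1 + λ V_DS2)/(1 + λ V_DS1).
0.658/0.52 = 1.265 = (1 + 6.85 λ)/(1 + 2.44 λ).
Solving: λ (I_D1 V_DS2 − I_D2 V_DS1) = I_D2 − I_D1, so λ = (0.658 − 0.52) / (0.52 × 6.85 − 0.658 × 2.44) = 0.138 / 1.96 = 0.0705 V⁻¹.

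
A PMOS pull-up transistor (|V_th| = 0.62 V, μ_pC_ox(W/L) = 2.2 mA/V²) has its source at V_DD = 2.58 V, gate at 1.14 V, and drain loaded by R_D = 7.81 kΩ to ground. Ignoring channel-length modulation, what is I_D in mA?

I_D = 0.306 mA

V_SG = V_DD − V_G = 2.58 − 1.14 = 1.44 V, so V_ov = 1.44 − 0.62 = 0.82 V.
Assume saturation: I_D = ½ k_p V_ov² = 0.5 × 2.2 × 0.82² = 0.74 mA, giving V_SD = V_DD − I_D R_D = 2.58 − 0.74 × 7.81 = -3.2 V.
But -3.2 V < V_ov = 0.82 V, so the device is actually in triode.
In triode I_D = k_p[V_ov V_SD − ½ V_SD²] and I_D = (V_DD − V_SD)/R_D. Equating: 8.59 V_SD² − 15.09 V_SD + 2.58 = 0, giving V_SD = 0.192 V (the root below V_ov).
I_D = (2.58 − 0.192) / 7.81 = 0.306 mA.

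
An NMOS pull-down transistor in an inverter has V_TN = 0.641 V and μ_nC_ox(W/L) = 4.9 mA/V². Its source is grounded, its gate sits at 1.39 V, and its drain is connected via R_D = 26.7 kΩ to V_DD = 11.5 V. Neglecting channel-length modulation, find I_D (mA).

V_GS = V_G = 1.39 V, so V_ov = 1.39 − 0.641 = 0.749 V.
Assume saturation: I_D = ½ k_n V_ov² = 0.5 × 4.9 × 0.749² = 1.37 mA, giving V_DS = V_DD − I_D R_D = 11.5 − 1.37 × 26.7 = -25.2 V.
But -25.2 V < V_ov = 0.749 V, so the device is actually in triode.
In triode I_D = k_n[V_ov V_DS − ½ V_DS²] and I_D = (V_DD − V_DS)/R_D. Equating: 65.4 V_DS² − 98.99 V_DS + 11.5 = 0, giving V_DS = 0.127 V (the root below V_ov).
I_D = (11.5 − 0.127) / 26.7 = 0.426 mA.

I_D = 0.426 mA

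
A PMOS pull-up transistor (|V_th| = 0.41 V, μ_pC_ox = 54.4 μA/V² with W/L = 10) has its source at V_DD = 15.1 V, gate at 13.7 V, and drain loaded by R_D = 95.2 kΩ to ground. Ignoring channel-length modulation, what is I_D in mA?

V_SG = V_DD − V_G = 15.1 − 13.7 = 1.4 V, so V_ov = 1.4 − 0.41 = 0.99 V.
k_p = μ_pC_ox · (W/L) = 0.544 mA/V².
Assume saturation: I_D = ½ k_p V_ov² = 0.5 × 0.544 × 0.99² = 0.267 mA, giving V_SD = V_DD − I_D R_D = 15.1 − 0.267 × 95.2 = -10.3 V.
But -10.3 V < V_ov = 0.99 V, so the device is actually in triode.
In triode I_D = k_p[V_ov V_SD − ½ V_SD²] and I_D = (V_DD − V_SD)/R_D. Equating: 25.9 V_SD² − 52.27 V_SD + 15.1 = 0, giving V_SD = 0.349 V (the root below V_ov).
I_D = (15.1 − 0.349) / 95.2 = 0.155 mA.

I_D = 0.155 mA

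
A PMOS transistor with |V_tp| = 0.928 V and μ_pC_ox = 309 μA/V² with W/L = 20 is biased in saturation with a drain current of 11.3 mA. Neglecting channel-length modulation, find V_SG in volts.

k_p = μ_pC_ox · (W/L) = 6.18 mA/V².
In saturation I_D = ½ k_p (V_SG − |V_tp|)², so V_SG − |V_tp| = √(2 I_D / k_p) = √(2 × 11.3 / 6.18) = 1.91 V.
V_SG = 0.928 + 1.91 = 2.84 V.

V_SG = 2.84 V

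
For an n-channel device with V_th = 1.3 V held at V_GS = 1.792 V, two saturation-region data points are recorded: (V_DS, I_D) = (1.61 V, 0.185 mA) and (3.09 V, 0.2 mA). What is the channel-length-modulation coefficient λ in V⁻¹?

With V_GS fixed, I_D ∝ (1 + λ V_DS) in saturation, so I_D2/I_D1 = (1 + λ V_DS2)/(1 + λ V_DS1).
0.2/0.185 = 1.081 = (1 + 3.09 λ)/(1 + 1.61 λ).
Solving: λ (I_D1 V_DS2 − I_D2 V_DS1) = I_D2 − I_D1, so λ = (0.2 − 0.185) / (0.185 × 3.09 − 0.2 × 1.61) = 0.015 / 0.25 = 0.0601 V⁻¹.

λ = 0.0601 V⁻¹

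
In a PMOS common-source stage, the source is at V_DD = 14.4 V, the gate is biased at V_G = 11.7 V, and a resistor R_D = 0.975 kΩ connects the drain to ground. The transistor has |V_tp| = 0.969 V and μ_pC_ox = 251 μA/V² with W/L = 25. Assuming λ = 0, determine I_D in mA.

I_D = 9.40 mA

V_SG = V_DD − V_G = 14.4 − 11.7 = 2.7 V, so V_ov = 2.7 − 0.969 = 1.73 V.
k_p = μ_pC_ox · (W/L) = 6.275 mA/V².
Assume saturation: I_D = ½ k_p V_ov² = 0.5 × 6.275 × 1.73² = 9.4 mA, giving V_SD = V_DD − I_D R_D = 14.4 − 9.4 × 0.975 = 5.23 V.
V_SD = 5.23 V ≥ V_ov = 1.73 V, confirming saturation.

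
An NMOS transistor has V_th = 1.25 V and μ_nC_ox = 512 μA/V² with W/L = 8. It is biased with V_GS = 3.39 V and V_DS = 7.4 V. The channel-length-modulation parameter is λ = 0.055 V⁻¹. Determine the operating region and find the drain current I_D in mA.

Saturation; I_D = 13.2 mA

k_n = μ_nC_ox · (W/L) = 4.096 mA/V².
V_ov = V_GS − V_th = 3.39 − 1.25 = 2.14 V.
Since V_DS = 7.4 V ≥ V_ov = 2.14 V, the device is in saturation.
I_D = ½ k_n V_ov² (1 + λ V_DS) = 0.5 × 4.096 × 2.14² × (1 + 0.055 × 7.4) = 13.2 mA.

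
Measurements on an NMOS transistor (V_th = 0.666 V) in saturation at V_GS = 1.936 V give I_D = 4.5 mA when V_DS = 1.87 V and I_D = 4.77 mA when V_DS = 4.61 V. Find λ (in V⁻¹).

With V_GS fixed, I_D ∝ (1 + λ V_DS) in saturation, so I_D2/I_D1 = (1 + λ V_DS2)/(1 + λ V_DS1).
4.77/4.5 = 1.06 = (1 + 4.61 λ)/(1 + 1.87 λ).
Solving: λ (I_D1 V_DS2 − I_D2 V_DS1) = I_D2 − I_D1, so λ = (4.77 − 4.5) / (4.5 × 4.61 − 4.77 × 1.87) = 0.27 / 11.8 = 0.0228 V⁻¹.

λ = 0.0228 V⁻¹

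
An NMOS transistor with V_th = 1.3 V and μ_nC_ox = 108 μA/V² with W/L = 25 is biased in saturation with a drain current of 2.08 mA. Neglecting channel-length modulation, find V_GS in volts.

V_GS = 2.54 V

k_n = μ_nC_ox · (W/L) = 2.7 mA/V².
In saturation I_D = ½ k_n (V_GS − V_th)², so V_GS − V_th = √(2 I_D / k_n) = √(2 × 2.08 / 2.7) = 1.24 V.
V_GS = 1.3 + 1.24 = 2.54 V.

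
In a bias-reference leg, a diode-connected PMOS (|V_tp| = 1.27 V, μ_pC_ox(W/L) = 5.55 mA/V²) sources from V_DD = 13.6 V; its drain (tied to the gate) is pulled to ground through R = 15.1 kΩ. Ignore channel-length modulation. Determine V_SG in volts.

V_SG = 1.80 V

With gate tied to drain, V_SG = V_SD ≥ V_SG − |V_tp|, so the device is in saturation.
KCL at the drain: ½ k_p (V_SG − |V_tp|)² = (V_DD − V_SG)/R.
Let x = V_SG − 1.27. Then 41.9 x² + x − 12.33 = 0, giving x = 0.531 V (positive root), so V_SG = 1.8 V.
I_D = (V_DD − V_SG)/R = (13.6 − 1.8) / 15.1 = 0.781 mA.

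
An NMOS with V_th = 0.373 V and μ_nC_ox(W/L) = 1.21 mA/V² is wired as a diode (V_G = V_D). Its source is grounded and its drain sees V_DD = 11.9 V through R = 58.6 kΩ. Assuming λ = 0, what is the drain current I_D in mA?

I_D = 0.187 mA

With gate tied to drain, V_GS = V_DS ≥ V_GS − V_th, so the device is in saturation.
KCL at the drain: ½ k_n (V_GS − V_th)² = (V_DD − V_GS)/R.
Let x = V_GS − 0.373. Then 35.5 x² + x − 11.53 = 0, giving x = 0.556 V (positive root), so V_GS = 0.929 V.
I_D = (V_DD − V_GS)/R = (11.9 − 0.929) / 58.6 = 0.187 mA.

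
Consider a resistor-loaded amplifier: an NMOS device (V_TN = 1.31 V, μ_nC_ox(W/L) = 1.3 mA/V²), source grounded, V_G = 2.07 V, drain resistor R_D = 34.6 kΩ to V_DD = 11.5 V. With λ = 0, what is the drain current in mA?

V_GS = V_G = 2.07 V, so V_ov = 2.07 − 1.31 = 0.76 V.
Assume saturation: I_D = ½ k_n V_ov² = 0.5 × 1.3 × 0.76² = 0.375 mA, giving V_DS = V_DD − I_D R_D = 11.5 − 0.375 × 34.6 = -1.49 V.
But -1.49 V < V_ov = 0.76 V, so the device is actually in triode.
In triode I_D = k_n[V_ov V_DS − ½ V_DS²] and I_D = (V_DD − V_DS)/R_D. Equating: 22.5 V_DS² − 35.18 V_DS + 11.5 = 0, giving V_DS = 0.465 V (the root below V_ov).
I_D = (11.5 − 0.465) / 34.6 = 0.319 mA.

I_D = 0.319 mA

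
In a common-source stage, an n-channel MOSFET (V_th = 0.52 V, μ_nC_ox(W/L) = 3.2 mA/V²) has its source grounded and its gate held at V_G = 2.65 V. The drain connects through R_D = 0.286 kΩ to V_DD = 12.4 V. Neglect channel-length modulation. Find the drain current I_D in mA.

V_GS = V_G = 2.65 V, so V_ov = 2.65 − 0.52 = 2.13 V.
Assume saturation: I_D = ½ k_n V_ov² = 0.5 × 3.2 × 2.13² = 7.26 mA, giving V_DS = V_DD − I_D R_D = 12.4 − 7.26 × 0.286 = 10.3 V.
V_DS = 10.3 V ≥ V_ov = 2.13 V, confirming saturation.

I_D = 7.26 mA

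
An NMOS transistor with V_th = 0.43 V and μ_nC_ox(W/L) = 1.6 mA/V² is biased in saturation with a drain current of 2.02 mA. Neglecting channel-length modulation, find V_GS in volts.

In saturation I_D = ½ k_n (V_GS − V_th)², so V_GS − V_th = √(2 I_D / k_n) = √(2 × 2.02 / 1.6) = 1.59 V.
V_GS = 0.43 + 1.59 = 2.02 V.

V_GS = 2.02 V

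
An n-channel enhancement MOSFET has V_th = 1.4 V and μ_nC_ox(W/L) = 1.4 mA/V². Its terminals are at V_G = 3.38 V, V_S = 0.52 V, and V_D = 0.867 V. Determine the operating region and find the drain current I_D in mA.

Triode; I_D = 0.625 mA

V_GS = V_G − V_S = 3.38 − 0.52 = 2.86 V; V_DS = V_D − V_S = 0.867 − 0.52 = 0.347 V.
V_ov = V_GS − V_th = 2.86 − 1.4 = 1.46 V.
Since V_DS = 0.347 V < V_ov = 1.46 V, the device is in the triode region.
I_D = k_n [V_ov · V_DS − ½ V_DS²] = 1.4 × [1.46 × 0.347 − 0.5 × 0.347²] = 0.625 mA.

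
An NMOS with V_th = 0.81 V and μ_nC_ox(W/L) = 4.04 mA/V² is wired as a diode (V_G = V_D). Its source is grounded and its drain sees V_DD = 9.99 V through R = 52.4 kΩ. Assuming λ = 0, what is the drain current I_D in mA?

With gate tied to drain, V_GS = V_DS ≥ V_GS − V_th, so the device is in saturation.
KCL at the drain: ½ k_n (V_GS − V_th)² = (V_DD − V_GS)/R.
Let x = V_GS − 0.81. Then 106 x² + x − 9.18 = 0, giving x = 0.29 V (positive root), so V_GS = 1.1 V.
I_D = (V_DD − V_GS)/R = (9.99 − 1.1) / 52.4 = 0.17 mA.

I_D = 0.170 mA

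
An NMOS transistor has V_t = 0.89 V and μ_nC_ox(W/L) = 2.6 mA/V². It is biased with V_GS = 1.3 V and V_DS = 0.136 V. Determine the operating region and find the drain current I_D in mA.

Triode; I_D = 0.121 mA

V_ov = V_GS − V_t = 1.3 − 0.89 = 0.41 V.
Since V_DS = 0.136 V < V_ov = 0.41 V, the device is in the triode region.
I_D = k_n [V_ov · V_DS − ½ V_DS²] = 2.6 × [0.41 × 0.136 − 0.5 × 0.136²] = 0.121 mA.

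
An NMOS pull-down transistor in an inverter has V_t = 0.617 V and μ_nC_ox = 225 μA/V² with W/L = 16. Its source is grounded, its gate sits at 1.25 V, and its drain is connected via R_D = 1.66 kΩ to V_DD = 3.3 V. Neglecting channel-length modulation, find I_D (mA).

I_D = 0.721 mA

V_GS = V_G = 1.25 V, so V_ov = 1.25 − 0.617 = 0.633 V.
k_n = μ_nC_ox · (W/L) = 3.6 mA/V².
Assume saturation: I_D = ½ k_n V_ov² = 0.5 × 3.6 × 0.633² = 0.721 mA, giving V_DS = V_DD − I_D R_D = 3.3 − 0.721 × 1.66 = 2.1 V.
V_DS = 2.1 V ≥ V_ov = 0.633 V, confirming saturation.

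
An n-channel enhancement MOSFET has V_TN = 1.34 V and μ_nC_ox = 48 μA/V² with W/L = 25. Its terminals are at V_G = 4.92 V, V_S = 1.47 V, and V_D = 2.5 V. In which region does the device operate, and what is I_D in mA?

Triode; I_D = 1.97 mA

V_GS = V_G − V_S = 4.92 − 1.47 = 3.45 V; V_DS = V_D − V_S = 2.5 − 1.47 = 1.03 V.
k_n = μ_nC_ox · (W/L) = 1.2 mA/V².
V_ov = V_GS − V_TN = 3.45 − 1.34 = 2.11 V.
Since V_DS = 1.03 V < V_ov = 2.11 V, the device is in the triode region.
I_D = k_n [V_ov · V_DS − ½ V_DS²] = 1.2 × [2.11 × 1.03 − 0.5 × 1.03²] = 1.97 mA.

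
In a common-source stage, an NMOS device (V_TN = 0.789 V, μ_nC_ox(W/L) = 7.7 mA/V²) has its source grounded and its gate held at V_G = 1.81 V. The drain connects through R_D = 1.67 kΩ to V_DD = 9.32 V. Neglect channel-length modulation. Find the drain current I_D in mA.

V_GS = V_G = 1.81 V, so V_ov = 1.81 − 0.789 = 1.02 V.
Assume saturation: I_D = ½ k_n V_ov² = 0.5 × 7.7 × 1.02² = 4.01 mA, giving V_DS = V_DD − I_D R_D = 9.32 − 4.01 × 1.67 = 2.62 V.
V_DS = 2.62 V ≥ V_ov = 1.02 V, confirming saturation.

I_D = 4.01 mA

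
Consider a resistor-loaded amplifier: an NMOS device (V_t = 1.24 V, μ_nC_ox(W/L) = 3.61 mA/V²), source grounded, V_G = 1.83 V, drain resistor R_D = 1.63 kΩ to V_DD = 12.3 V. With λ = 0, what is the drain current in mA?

V_GS = V_G = 1.83 V, so V_ov = 1.83 − 1.24 = 0.59 V.
Assume saturation: I_D = ½ k_n V_ov² = 0.5 × 3.61 × 0.59² = 0.628 mA, giving V_DS = V_DD − I_D R_D = 12.3 − 0.628 × 1.63 = 11.3 V.
V_DS = 11.3 V ≥ V_ov = 0.59 V, confirming saturation.

I_D = 0.628 mA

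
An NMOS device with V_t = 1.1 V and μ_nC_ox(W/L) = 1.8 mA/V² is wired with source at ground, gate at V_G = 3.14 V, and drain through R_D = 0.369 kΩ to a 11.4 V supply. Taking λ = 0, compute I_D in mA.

V_GS = V_G = 3.14 V, so V_ov = 3.14 − 1.1 = 2.04 V.
Assume saturation: I_D = ½ k_n V_ov² = 0.5 × 1.8 × 2.04² = 3.75 mA, giving V_DS = V_DD − I_D R_D = 11.4 − 3.75 × 0.369 = 10 V.
V_DS = 10 V ≥ V_ov = 2.04 V, confirming saturation.

I_D = 3.75 mA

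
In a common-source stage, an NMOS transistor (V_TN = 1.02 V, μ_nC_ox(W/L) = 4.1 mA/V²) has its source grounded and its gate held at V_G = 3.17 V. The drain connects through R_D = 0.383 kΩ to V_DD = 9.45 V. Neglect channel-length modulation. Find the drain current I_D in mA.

I_D = 9.48 mA

V_GS = V_G = 3.17 V, so V_ov = 3.17 − 1.02 = 2.15 V.
Assume saturation: I_D = ½ k_n V_ov² = 0.5 × 4.1 × 2.15² = 9.48 mA, giving V_DS = V_DD − I_D R_D = 9.45 − 9.48 × 0.383 = 5.82 V.
V_DS = 5.82 V ≥ V_ov = 2.15 V, confirming saturation.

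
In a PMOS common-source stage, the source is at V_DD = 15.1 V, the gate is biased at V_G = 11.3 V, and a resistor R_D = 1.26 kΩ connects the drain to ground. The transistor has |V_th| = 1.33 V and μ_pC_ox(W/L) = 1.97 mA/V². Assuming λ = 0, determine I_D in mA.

V_SG = V_DD − V_G = 15.1 − 11.3 = 3.8 V, so V_ov = 3.8 − 1.33 = 2.47 V.
Assume saturation: I_D = ½ k_p V_ov² = 0.5 × 1.97 × 2.47² = 6.01 mA, giving V_SD = V_DD − I_D R_D = 15.1 − 6.01 × 1.26 = 7.53 V.
V_SD = 7.53 V ≥ V_ov = 2.47 V, confirming saturation.

I_D = 6.01 mA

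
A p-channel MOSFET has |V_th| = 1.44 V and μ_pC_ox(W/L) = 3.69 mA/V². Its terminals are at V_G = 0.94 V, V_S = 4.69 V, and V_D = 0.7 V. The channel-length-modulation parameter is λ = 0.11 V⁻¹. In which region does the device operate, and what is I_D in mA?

Saturation; I_D = 14.2 mA

V_SG = V_S − V_G = 4.69 − 0.94 = 3.75 V; V_SD = V_S − V_D = 4.69 − 0.7 = 3.99 V.
V_ov = V_SG − |V_th| = 3.75 − 1.44 = 2.31 V.
Since V_SD = 3.99 V ≥ V_ov = 2.31 V, the device is in saturation.
I_D = ½ k_p V_ov² (1 + λ V_SD) = 0.5 × 3.69 × 2.31² × (1 + 0.11 × 3.99) = 14.2 mA.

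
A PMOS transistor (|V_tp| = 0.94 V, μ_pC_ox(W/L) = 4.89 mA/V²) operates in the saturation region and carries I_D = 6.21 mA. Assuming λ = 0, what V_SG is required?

In saturation I_D = ½ k_p (V_SG − |V_tp|)², so V_SG − |V_tp| = √(2 I_D / k_p) = √(2 × 6.21 / 4.89) = 1.59 V.
V_SG = 0.94 + 1.59 = 2.53 V.

V_SG = 2.53 V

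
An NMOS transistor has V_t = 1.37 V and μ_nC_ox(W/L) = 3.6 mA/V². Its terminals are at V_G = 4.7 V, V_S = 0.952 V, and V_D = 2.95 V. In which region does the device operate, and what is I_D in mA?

V_GS = V_G − V_S = 4.7 − 0.952 = 3.75 V; V_DS = V_D − V_S = 2.95 − 0.952 = 2 V.
V_ov = V_GS − V_t = 3.75 − 1.37 = 2.38 V.
Since V_DS = 2 V < V_ov = 2.38 V, the device is in the triode region.
I_D = k_n [V_ov · V_DS − ½ V_DS²] = 3.6 × [2.38 × 2 − 0.5 × 2²] = 9.92 mA.

Triode; I_D = 9.92 mA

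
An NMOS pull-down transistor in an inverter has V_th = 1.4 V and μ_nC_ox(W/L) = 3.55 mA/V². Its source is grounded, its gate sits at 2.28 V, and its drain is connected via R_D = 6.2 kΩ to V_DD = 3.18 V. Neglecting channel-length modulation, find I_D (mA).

V_GS = V_G = 2.28 V, so V_ov = 2.28 − 1.4 = 0.88 V.
Assume saturation: I_D = ½ k_n V_ov² = 0.5 × 3.55 × 0.88² = 1.37 mA, giving V_DS = V_DD − I_D R_D = 3.18 − 1.37 × 6.2 = -5.34 V.
But -5.34 V < V_ov = 0.88 V, so the device is actually in triode.
In triode I_D = k_n[V_ov V_DS − ½ V_DS²] and I_D = (V_DD − V_DS)/R_D. Equating: 11 V_DS² − 20.37 V_DS + 3.18 = 0, giving V_DS = 0.172 V (the root below V_ov).
I_D = (3.18 − 0.172) / 6.2 = 0.485 mA.

I_D = 0.485 mA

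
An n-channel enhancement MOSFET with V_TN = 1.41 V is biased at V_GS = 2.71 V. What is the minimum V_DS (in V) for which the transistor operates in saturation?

The boundary between triode and saturation is V_DS = V_GS − V_TN = V_ov.
V_ov = 2.71 − 1.41 = 1.3 V.

V_DS,sat = 1.30 V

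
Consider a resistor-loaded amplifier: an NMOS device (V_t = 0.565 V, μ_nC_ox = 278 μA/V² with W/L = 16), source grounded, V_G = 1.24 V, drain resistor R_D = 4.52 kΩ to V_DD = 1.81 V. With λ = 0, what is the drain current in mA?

I_D = 0.370 mA

V_GS = V_G = 1.24 V, so V_ov = 1.24 − 0.565 = 0.675 V.
k_n = μ_nC_ox · (W/L) = 4.448 mA/V².
Assume saturation: I_D = ½ k_n V_ov² = 0.5 × 4.448 × 0.675² = 1.01 mA, giving V_DS = V_DD − I_D R_D = 1.81 − 1.01 × 4.52 = -2.77 V.
But -2.77 V < V_ov = 0.675 V, so the device is actually in triode.
In triode I_D = k_n[V_ov V_DS − ½ V_DS²] and I_D = (V_DD − V_DS)/R_D. Equating: 10.1 V_DS² − 14.57 V_DS + 1.81 = 0, giving V_DS = 0.137 V (the root below V_ov).
I_D = (1.81 − 0.137) / 4.52 = 0.37 mA.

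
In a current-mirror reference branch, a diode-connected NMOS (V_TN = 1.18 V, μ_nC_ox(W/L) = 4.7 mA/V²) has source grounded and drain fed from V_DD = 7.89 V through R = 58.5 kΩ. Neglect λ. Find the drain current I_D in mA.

With gate tied to drain, V_GS = V_DS ≥ V_GS − V_TN, so the device is in saturation.
KCL at the drain: ½ k_n (V_GS − V_TN)² = (V_DD − V_GS)/R.
Let x = V_GS − 1.18. Then 137 x² + x − 6.71 = 0, giving x = 0.217 V (positive root), so V_GS = 1.4 V.
I_D = (V_DD − V_GS)/R = (7.89 − 1.4) / 58.5 = 0.111 mA.

I_D = 0.111 mA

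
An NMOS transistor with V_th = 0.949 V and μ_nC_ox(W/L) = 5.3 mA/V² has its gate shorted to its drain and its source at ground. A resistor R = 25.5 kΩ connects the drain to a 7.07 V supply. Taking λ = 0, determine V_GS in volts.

V_GS = 1.24 V

With gate tied to drain, V_GS = V_DS ≥ V_GS − V_th, so the device is in saturation.
KCL at the drain: ½ k_n (V_GS − V_th)² = (V_DD − V_GS)/R.
Let x = V_GS − 0.949. Then 67.6 x² + x − 6.121 = 0, giving x = 0.294 V (positive root), so V_GS = 1.24 V.
I_D = (V_DD − V_GS)/R = (7.07 − 1.24) / 25.5 = 0.229 mA.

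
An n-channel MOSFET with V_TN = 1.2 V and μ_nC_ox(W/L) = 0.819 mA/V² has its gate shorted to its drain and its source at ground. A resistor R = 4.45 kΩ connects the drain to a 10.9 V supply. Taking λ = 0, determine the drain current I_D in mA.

I_D = 1.72 mA

With gate tied to drain, V_GS = V_DS ≥ V_GS − V_TN, so the device is in saturation.
KCL at the drain: ½ k_n (V_GS − V_TN)² = (V_DD − V_GS)/R.
Let x = V_GS − 1.2. Then 1.82 x² + x − 9.7 = 0, giving x = 2.05 V (positive root), so V_GS = 3.25 V.
I_D = (V_DD − V_GS)/R = (10.9 − 3.25) / 4.45 = 1.72 mA.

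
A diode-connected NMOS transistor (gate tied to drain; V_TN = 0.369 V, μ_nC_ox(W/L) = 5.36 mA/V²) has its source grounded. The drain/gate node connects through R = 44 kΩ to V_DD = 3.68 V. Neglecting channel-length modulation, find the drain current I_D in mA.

I_D = 0.0715 mA

With gate tied to drain, V_GS = V_DS ≥ V_GS − V_TN, so the device is in saturation.
KCL at the drain: ½ k_n (V_GS − V_TN)² = (V_DD − V_GS)/R.
Let x = V_GS − 0.369. Then 118 x² + x − 3.311 = 0, giving x = 0.163 V (positive root), so V_GS = 0.532 V.
I_D = (V_DD − V_GS)/R = (3.68 − 0.532) / 44 = 0.0715 mA.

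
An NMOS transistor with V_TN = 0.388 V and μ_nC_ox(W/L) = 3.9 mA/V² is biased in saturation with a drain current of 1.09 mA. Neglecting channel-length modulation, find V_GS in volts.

V_GS = 1.14 V

In saturation I_D = ½ k_n (V_GS − V_TN)², so V_GS − V_TN = √(2 I_D / k_n) = √(2 × 1.09 / 3.9) = 0.748 V.
V_GS = 0.388 + 0.748 = 1.14 V.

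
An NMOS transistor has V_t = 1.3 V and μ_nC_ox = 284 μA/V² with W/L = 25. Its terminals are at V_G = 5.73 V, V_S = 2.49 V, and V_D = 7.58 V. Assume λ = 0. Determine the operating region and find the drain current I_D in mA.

Saturation; I_D = 13.4 mA

V_GS = V_G − V_S = 5.73 − 2.49 = 3.24 V; V_DS = V_D − V_S = 7.58 − 2.49 = 5.09 V.
k_n = μ_nC_ox · (W/L) = 7.1 mA/V².
V_ov = V_GS − V_t = 3.24 − 1.3 = 1.94 V.
Since V_DS = 5.09 V ≥ V_ov = 1.94 V, the device is in saturation.
I_D = ½ k_n V_ov² = 0.5 × 7.1 × 1.94² = 13.4 mA.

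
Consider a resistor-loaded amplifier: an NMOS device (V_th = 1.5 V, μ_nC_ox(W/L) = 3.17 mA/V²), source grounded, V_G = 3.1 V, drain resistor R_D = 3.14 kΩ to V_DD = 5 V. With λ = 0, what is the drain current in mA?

I_D = 1.49 mA

V_GS = V_G = 3.1 V, so V_ov = 3.1 − 1.5 = 1.6 V.
Assume saturation: I_D = ½ k_n V_ov² = 0.5 × 3.17 × 1.6² = 4.06 mA, giving V_DS = V_DD − I_D R_D = 5 − 4.06 × 3.14 = -7.74 V.
But -7.74 V < V_ov = 1.6 V, so the device is actually in triode.
In triode I_D = k_n[V_ov V_DS − ½ V_DS²] and I_D = (V_DD − V_DS)/R_D. Equating: 4.98 V_DS² − 16.93 V_DS + 5 = 0, giving V_DS = 0.327 V (the root below V_ov).
I_D = (5 − 0.327) / 3.14 = 1.49 mA.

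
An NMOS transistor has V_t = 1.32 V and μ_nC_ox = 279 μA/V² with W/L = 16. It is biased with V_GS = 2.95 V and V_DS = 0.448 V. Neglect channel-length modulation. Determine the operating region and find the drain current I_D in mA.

k_n = μ_nC_ox · (W/L) = 4.464 mA/V².
V_ov = V_GS − V_t = 2.95 − 1.32 = 1.63 V.
Since V_DS = 0.448 V < V_ov = 1.63 V, the device is in the triode region.
I_D = k_n [V_ov · V_DS − ½ V_DS²] = 4.464 × [1.63 × 0.448 − 0.5 × 0.448²] = 2.81 mA.

Triode; I_D = 2.81 mA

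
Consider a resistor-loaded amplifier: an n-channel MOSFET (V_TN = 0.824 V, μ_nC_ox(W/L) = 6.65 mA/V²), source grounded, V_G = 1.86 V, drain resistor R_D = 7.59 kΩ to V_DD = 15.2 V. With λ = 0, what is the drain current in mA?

V_GS = V_G = 1.86 V, so V_ov = 1.86 − 0.824 = 1.04 V.
Assume saturation: I_D = ½ k_n V_ov² = 0.5 × 6.65 × 1.04² = 3.57 mA, giving V_DS = V_DD − I_D R_D = 15.2 − 3.57 × 7.59 = -11.9 V.
But -11.9 V < V_ov = 1.04 V, so the device is actually in triode.
In triode I_D = k_n[V_ov V_DS − ½ V_DS²] and I_D = (V_DD − V_DS)/R_D. Equating: 25.2 V_DS² − 53.29 V_DS + 15.2 = 0, giving V_DS = 0.34 V (the root below V_ov).
I_D = (15.2 − 0.34) / 7.59 = 1.96 mA.

I_D = 1.96 mA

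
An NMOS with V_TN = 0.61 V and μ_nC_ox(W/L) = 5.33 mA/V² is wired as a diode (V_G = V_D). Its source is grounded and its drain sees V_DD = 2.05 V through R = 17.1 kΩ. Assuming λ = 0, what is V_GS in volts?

With gate tied to drain, V_GS = V_DS ≥ V_GS − V_TN, so the device is in saturation.
KCL at the drain: ½ k_n (V_GS − V_TN)² = (V_DD − V_GS)/R.
Let x = V_GS − 0.61. Then 45.6 x² + x − 1.44 = 0, giving x = 0.167 V (positive root), so V_GS = 0.777 V.
I_D = (V_DD − V_GS)/R = (2.05 − 0.777) / 17.1 = 0.0744 mA.

V_GS = 0.777 V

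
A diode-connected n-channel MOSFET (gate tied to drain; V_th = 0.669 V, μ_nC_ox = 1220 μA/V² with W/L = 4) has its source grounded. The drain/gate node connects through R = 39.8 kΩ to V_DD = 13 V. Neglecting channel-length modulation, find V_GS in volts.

With gate tied to drain, V_GS = V_DS ≥ V_GS − V_th, so the device is in saturation.
k_n = μ_nC_ox · (W/L) = 4.88 mA/V².
KCL at the drain: ½ k_n (V_GS − V_th)² = (V_DD − V_GS)/R.
Let x = V_GS − 0.669. Then 97.1 x² + x − 12.33 = 0, giving x = 0.351 V (positive root), so V_GS = 1.02 V.
I_D = (V_DD − V_GS)/R = (13 − 1.02) / 39.8 = 0.301 mA.

V_GS = 1.02 V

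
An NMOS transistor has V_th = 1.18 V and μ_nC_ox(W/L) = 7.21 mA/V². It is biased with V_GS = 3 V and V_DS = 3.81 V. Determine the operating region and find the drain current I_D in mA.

Saturation; I_D = 11.9 mA

V_ov = V_GS − V_th = 3 − 1.18 = 1.82 V.
Since V_DS = 3.81 V ≥ V_ov = 1.82 V, the device is in saturation.
I_D = ½ k_n V_ov² = 0.5 × 7.21 × 1.82² = 11.9 mA.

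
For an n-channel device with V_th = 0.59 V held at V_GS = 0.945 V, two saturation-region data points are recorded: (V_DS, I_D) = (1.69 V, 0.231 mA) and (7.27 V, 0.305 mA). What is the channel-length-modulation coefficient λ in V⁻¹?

With V_GS fixed, I_D ∝ (1 + λ V_DS) in saturation, so I_D2/I_D1 = (1 + λ V_DS2)/(1 + λ V_DS1).
0.305/0.231 = 1.32 = (1 + 7.27 λ)/(1 + 1.69 λ).
Solving: λ (I_D1 V_DS2 − I_D2 V_DS1) = I_D2 − I_D1, so λ = (0.305 − 0.231) / (0.231 × 7.27 − 0.305 × 1.69) = 0.074 / 1.16 = 0.0636 V⁻¹.

λ = 0.0636 V⁻¹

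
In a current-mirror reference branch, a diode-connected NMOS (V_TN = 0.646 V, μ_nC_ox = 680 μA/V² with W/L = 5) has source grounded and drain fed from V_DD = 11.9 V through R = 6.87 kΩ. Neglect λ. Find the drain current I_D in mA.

With gate tied to drain, V_GS = V_DS ≥ V_GS − V_TN, so the device is in saturation.
k_n = μ_nC_ox · (W/L) = 3.4 mA/V².
KCL at the drain: ½ k_n (V_GS − V_TN)² = (V_DD − V_GS)/R.
Let x = V_GS − 0.646. Then 11.7 x² + x − 11.25 = 0, giving x = 0.94 V (positive root), so V_GS = 1.59 V.
I_D = (V_DD − V_GS)/R = (11.9 − 1.59) / 6.87 = 1.5 mA.

I_D = 1.50 mA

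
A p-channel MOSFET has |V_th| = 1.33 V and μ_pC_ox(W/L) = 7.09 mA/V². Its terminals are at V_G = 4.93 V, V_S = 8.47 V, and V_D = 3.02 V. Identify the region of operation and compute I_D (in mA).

V_SG = V_S − V_G = 8.47 − 4.93 = 3.54 V; V_SD = V_S − V_D = 8.47 − 3.02 = 5.45 V.
V_ov = V_SG − |V_th| = 3.54 − 1.33 = 2.21 V.
Since V_SD = 5.45 V ≥ V_ov = 2.21 V, the device is in saturation.
I_D = ½ k_p V_ov² = 0.5 × 7.09 × 2.21² = 17.3 mA.

Saturation; I_D = 17.3 mA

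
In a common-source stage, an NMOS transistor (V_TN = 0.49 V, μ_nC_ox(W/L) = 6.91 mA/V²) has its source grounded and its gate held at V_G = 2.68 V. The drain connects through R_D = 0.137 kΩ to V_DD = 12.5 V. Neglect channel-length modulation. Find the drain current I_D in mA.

V_GS = V_G = 2.68 V, so V_ov = 2.68 − 0.49 = 2.19 V.
Assume saturation: I_D = ½ k_n V_ov² = 0.5 × 6.91 × 2.19² = 16.6 mA, giving V_DS = V_DD − I_D R_D = 12.5 − 16.6 × 0.137 = 10.2 V.
V_DS = 10.2 V ≥ V_ov = 2.19 V, confirming saturation.

I_D = 16.6 mA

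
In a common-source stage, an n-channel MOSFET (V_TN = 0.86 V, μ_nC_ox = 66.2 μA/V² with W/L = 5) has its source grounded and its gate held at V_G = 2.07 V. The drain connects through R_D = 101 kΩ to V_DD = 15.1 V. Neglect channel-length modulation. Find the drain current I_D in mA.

I_D = 0.145 mA

V_GS = V_G = 2.07 V, so V_ov = 2.07 − 0.86 = 1.21 V.
k_n = μ_nC_ox · (W/L) = 0.331 mA/V².
Assume saturation: I_D = ½ k_n V_ov² = 0.5 × 0.331 × 1.21² = 0.242 mA, giving V_DS = V_DD − I_D R_D = 15.1 − 0.242 × 101 = -9.37 V.
But -9.37 V < V_ov = 1.21 V, so the device is actually in triode.
In triode I_D = k_n[V_ov V_DS − ½ V_DS²] and I_D = (V_DD − V_DS)/R_D. Equating: 16.7 V_DS² − 41.45 V_DS + 15.1 = 0, giving V_DS = 0.444 V (the root below V_ov).
I_D = (15.1 − 0.444) / 101 = 0.145 mA.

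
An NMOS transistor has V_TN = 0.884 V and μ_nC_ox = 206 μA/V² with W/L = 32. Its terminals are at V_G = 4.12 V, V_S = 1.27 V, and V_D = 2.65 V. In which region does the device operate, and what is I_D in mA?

V_GS = V_G − V_S = 4.12 − 1.27 = 2.85 V; V_DS = V_D − V_S = 2.65 − 1.27 = 1.38 V.
k_n = μ_nC_ox · (W/L) = 6.592 mA/V².
V_ov = V_GS − V_TN = 2.85 − 0.884 = 1.97 V.
Since V_DS = 1.38 V < V_ov = 1.97 V, the device is in the triode region.
I_D = k_n [V_ov · V_DS − ½ V_DS²] = 6.592 × [1.97 × 1.38 − 0.5 × 1.38²] = 11.6 mA.

Triode; I_D = 11.6 mA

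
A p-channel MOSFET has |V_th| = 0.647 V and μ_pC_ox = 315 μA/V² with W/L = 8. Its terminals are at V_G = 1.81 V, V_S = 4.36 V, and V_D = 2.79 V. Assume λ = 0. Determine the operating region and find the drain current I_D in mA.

Triode; I_D = 4.42 mA

V_SG = V_S − V_G = 4.36 − 1.81 = 2.55 V; V_SD = V_S − V_D = 4.36 − 2.79 = 1.57 V.
k_p = μ_pC_ox · (W/L) = 2.52 mA/V².
V_ov = V_SG − |V_th| = 2.55 − 0.647 = 1.9 V.
Since V_SD = 1.57 V < V_ov = 1.9 V, the device is in the triode region.
I_D = k_p [V_ov · V_SD − ½ V_SD²] = 2.52 × [1.9 × 1.57 − 0.5 × 1.57²] = 4.42 mA.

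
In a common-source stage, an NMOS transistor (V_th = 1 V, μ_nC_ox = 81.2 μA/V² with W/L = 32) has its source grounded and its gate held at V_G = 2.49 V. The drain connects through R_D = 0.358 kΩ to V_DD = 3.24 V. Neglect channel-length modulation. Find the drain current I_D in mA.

V_GS = V_G = 2.49 V, so V_ov = 2.49 − 1 = 1.49 V.
k_n = μ_nC_ox · (W/L) = 2.598 mA/V².
Assume saturation: I_D = ½ k_n V_ov² = 0.5 × 2.598 × 1.49² = 2.88 mA, giving V_DS = V_DD − I_D R_D = 3.24 − 2.88 × 0.358 = 2.21 V.
V_DS = 2.21 V ≥ V_ov = 1.49 V, confirming saturation.

I_D = 2.88 mA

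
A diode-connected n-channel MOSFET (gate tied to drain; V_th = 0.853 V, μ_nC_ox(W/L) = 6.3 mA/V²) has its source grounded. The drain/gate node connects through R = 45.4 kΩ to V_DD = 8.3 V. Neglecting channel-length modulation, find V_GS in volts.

V_GS = 1.08 V

With gate tied to drain, V_GS = V_DS ≥ V_GS − V_th, so the device is in saturation.
KCL at the drain: ½ k_n (V_GS − V_th)² = (V_DD − V_GS)/R.
Let x = V_GS − 0.853. Then 143 x² + x − 7.447 = 0, giving x = 0.225 V (positive root), so V_GS = 1.08 V.
I_D = (V_DD − V_GS)/R = (8.3 − 1.08) / 45.4 = 0.159 mA.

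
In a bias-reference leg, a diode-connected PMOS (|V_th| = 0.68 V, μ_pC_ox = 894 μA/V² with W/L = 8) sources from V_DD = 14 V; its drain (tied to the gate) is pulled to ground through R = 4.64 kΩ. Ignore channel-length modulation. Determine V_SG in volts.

V_SG = 1.55 V

With gate tied to drain, V_SG = V_SD ≥ V_SG − |V_th|, so the device is in saturation.
k_p = μ_pC_ox · (W/L) = 7.152 mA/V².
KCL at the drain: ½ k_p (V_SG − |V_th|)² = (V_DD − V_SG)/R.
Let x = V_SG − 0.68. Then 16.6 x² + x − 13.32 = 0, giving x = 0.866 V (positive root), so V_SG = 1.55 V.
I_D = (V_DD − V_SG)/R = (14 − 1.55) / 4.64 = 2.68 mA.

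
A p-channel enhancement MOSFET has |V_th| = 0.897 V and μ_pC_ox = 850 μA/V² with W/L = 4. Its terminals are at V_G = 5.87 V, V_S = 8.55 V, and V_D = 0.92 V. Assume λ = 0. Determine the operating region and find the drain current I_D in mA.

V_SG = V_S − V_G = 8.55 − 5.87 = 2.68 V; V_SD = V_S − V_D = 8.55 − 0.92 = 7.63 V.
k_p = μ_pC_ox · (W/L) = 3.4 mA/V².
V_ov = V_SG − |V_th| = 2.68 − 0.897 = 1.78 V.
Since V_SD = 7.63 V ≥ V_ov = 1.78 V, the device is in saturation.
I_D = ½ k_p V_ov² = 0.5 × 3.4 × 1.78² = 5.4 mA.

Saturation; I_D = 5.40 mA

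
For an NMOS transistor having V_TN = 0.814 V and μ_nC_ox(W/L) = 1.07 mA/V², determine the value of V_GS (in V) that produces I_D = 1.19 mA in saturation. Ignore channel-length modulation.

V_GS = 2.31 V

In saturation I_D = ½ k_n (V_GS − V_TN)², so V_GS − V_TN = √(2 I_D / k_n) = √(2 × 1.19 / 1.07) = 1.49 V.
V_GS = 0.814 + 1.49 = 2.31 V.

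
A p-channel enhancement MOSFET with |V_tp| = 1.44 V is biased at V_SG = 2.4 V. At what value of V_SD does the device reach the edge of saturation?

V_SD,sat = 0.960 V

The boundary between triode and saturation is V_SD = V_SG − |V_tp| = V_ov.
V_ov = 2.4 − 1.44 = 0.96 V.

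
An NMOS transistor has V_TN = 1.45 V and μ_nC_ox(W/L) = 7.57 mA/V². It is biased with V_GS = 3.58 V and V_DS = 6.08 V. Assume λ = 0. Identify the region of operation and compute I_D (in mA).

V_ov = V_GS − V_TN = 3.58 − 1.45 = 2.13 V.
Since V_DS = 6.08 V ≥ V_ov = 2.13 V, the device is in saturation.
I_D = ½ k_n V_ov² = 0.5 × 7.57 × 2.13² = 17.2 mA.

Saturation; I_D = 17.2 mA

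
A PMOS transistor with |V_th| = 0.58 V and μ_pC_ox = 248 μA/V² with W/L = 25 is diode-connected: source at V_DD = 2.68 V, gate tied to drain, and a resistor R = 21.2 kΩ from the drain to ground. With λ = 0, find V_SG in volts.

V_SG = 0.751 V

With gate tied to drain, V_SG = V_SD ≥ V_SG − |V_th|, so the device is in saturation.
k_p = μ_pC_ox · (W/L) = 6.2 mA/V².
KCL at the drain: ½ k_p (V_SG − |V_th|)² = (V_DD − V_SG)/R.
Let x = V_SG − 0.58. Then 65.7 x² + x − 2.1 = 0, giving x = 0.171 V (positive root), so V_SG = 0.751 V.
I_D = (V_DD − V_SG)/R = (2.68 − 0.751) / 21.2 = 0.091 mA.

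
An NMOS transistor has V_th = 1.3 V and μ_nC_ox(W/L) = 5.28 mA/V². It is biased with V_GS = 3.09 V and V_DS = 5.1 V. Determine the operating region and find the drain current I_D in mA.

Saturation; I_D = 8.46 mA

V_ov = V_GS − V_th = 3.09 − 1.3 = 1.79 V.
Since V_DS = 5.1 V ≥ V_ov = 1.79 V, the device is in saturation.
I_D = ½ k_n V_ov² = 0.5 × 5.28 × 1.79² = 8.46 mA.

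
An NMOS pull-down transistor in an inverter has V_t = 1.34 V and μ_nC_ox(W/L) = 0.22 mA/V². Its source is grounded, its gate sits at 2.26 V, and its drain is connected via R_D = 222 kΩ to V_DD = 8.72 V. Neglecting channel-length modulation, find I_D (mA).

I_D = 0.0383 mA

V_GS = V_G = 2.26 V, so V_ov = 2.26 − 1.34 = 0.92 V.
Assume saturation: I_D = ½ k_n V_ov² = 0.5 × 0.22 × 0.92² = 0.0931 mA, giving V_DS = V_DD − I_D R_D = 8.72 − 0.0931 × 222 = -11.9 V.
But -11.9 V < V_ov = 0.92 V, so the device is actually in triode.
In triode I_D = k_n[V_ov V_DS − ½ V_DS²] and I_D = (V_DD − V_DS)/R_D. Equating: 24.4 V_DS² − 45.93 V_DS + 8.72 = 0, giving V_DS = 0.214 V (the root below V_ov).
I_D = (8.72 − 0.214) / 222 = 0.0383 mA.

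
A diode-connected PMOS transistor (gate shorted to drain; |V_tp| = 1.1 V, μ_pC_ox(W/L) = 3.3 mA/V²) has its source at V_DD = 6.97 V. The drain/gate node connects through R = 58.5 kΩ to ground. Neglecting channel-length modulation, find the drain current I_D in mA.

I_D = 0.0962 mA

With gate tied to drain, V_SG = V_SD ≥ V_SG − |V_tp|, so the device is in saturation.
KCL at the drain: ½ k_p (V_SG − |V_tp|)² = (V_DD − V_SG)/R.
Let x = V_SG − 1.1. Then 96.5 x² + x − 5.87 = 0, giving x = 0.241 V (positive root), so V_SG = 1.34 V.
I_D = (V_DD − V_SG)/R = (6.97 − 1.34) / 58.5 = 0.0962 mA.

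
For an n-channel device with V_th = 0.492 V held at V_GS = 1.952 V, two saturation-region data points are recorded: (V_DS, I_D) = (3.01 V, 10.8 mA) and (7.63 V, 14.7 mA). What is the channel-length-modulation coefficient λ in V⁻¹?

With V_GS fixed, I_D ∝ (1 + λ V_DS) in saturation, so I_D2/I_D1 = (1 + λ V_DS2)/(1 + λ V_DS1).
14.7/10.8 = 1.361 = (1 + 7.63 λ)/(1 + 3.01 λ).
Solving: λ (I_D1 V_DS2 − I_D2 V_DS1) = I_D2 − I_D1, so λ = (14.7 − 10.8) / (10.8 × 7.63 − 14.7 × 3.01) = 3.9 / 38.2 = 0.102 V⁻¹.

λ = 0.102 V⁻¹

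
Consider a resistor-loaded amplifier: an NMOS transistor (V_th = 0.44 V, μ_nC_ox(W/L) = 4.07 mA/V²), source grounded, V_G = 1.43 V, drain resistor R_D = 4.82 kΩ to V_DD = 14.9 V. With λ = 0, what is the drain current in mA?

V_GS = V_G = 1.43 V, so V_ov = 1.43 − 0.44 = 0.99 V.
Assume saturation: I_D = ½ k_n V_ov² = 0.5 × 4.07 × 0.99² = 1.99 mA, giving V_DS = V_DD − I_D R_D = 14.9 − 1.99 × 4.82 = 5.29 V.
V_DS = 5.29 V ≥ V_ov = 0.99 V, confirming saturation.

I_D = 1.99 mA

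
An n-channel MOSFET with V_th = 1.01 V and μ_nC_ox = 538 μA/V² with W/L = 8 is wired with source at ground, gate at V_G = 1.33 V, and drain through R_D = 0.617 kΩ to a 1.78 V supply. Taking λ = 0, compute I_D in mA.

V_GS = V_G = 1.33 V, so V_ov = 1.33 − 1.01 = 0.32 V.
k_n = μ_nC_ox · (W/L) = 4.304 mA/V².
Assume saturation: I_D = ½ k_n V_ov² = 0.5 × 4.304 × 0.32² = 0.22 mA, giving V_DS = V_DD − I_D R_D = 1.78 − 0.22 × 0.617 = 1.64 V.
V_DS = 1.64 V ≥ V_ov = 0.32 V, confirming saturation.

I_D = 0.220 mA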